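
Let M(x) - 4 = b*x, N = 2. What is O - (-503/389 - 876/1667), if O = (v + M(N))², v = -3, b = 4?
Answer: 53704768/648463 ≈ 82.819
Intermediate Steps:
M(x) = 4 + 4*x
O = 81 (O = (-3 + (4 + 4*2))² = (-3 + (4 + 8))² = (-3 + 12)² = 9² = 81)
O - (-503/389 - 876/1667) = 81 - (-503/389 - 876/1667) = 81 - 1*(-1179265/648463) = 81 + 1179265/648463 = 53704768/648463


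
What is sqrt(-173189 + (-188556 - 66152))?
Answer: I*sqrt(427897) ≈ 654.14*I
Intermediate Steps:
sqrt(-173189 + (-188556 - 66152)) = sqrt(-173189 - 254708) = sqrt(-427897) = I*sqrt(427897)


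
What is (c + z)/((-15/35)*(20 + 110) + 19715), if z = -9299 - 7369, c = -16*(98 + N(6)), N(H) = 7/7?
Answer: -127764/137615 ≈ -0.92842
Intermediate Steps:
N(H) = 1 (N(H) = 7*(⅐) = 1)
c = -1584 (c = -16*(98 + 1) = -16*99 = -1584)
z = -16668
(c + z)/((-15/35)*(20 + 110) + 19715) = (-1584 - 16668)/((-15/35)*(20 + 110) + 19715) = -18252/(-15*1/35*130 + 19715) = -18252/(-3/7*130 + 19715) = -18252/(-390/7 + 19715) = -18252/137615/7 = -18252*7/137615 = -127764/137615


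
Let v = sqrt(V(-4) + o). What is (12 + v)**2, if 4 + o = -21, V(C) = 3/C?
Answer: (24 + I*sqrt(103))**2/4 ≈ 118.25 + 121.79*I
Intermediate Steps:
o = -25 (o = -4 - 21 = -25)
v = I*sqrt(103)/2 (v = sqrt(3/(-4) - 25) = sqrt(3*(-1/4) - 25) = sqrt(-3/4 - 25) = sqrt(-103/4) = I*sqrt(103)/2 ≈ 5.0744*I)
(12 + v)**2 = (12 + I*sqrt(103)/2)**2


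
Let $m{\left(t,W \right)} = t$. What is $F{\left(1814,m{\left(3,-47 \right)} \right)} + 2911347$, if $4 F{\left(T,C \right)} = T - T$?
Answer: $2911347$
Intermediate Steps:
$F{\left(T,C \right)} = 0$ ($F{\left(T,C \right)} = \frac{T - T}{4} = \frac{1}{4} \cdot 0 = 0$)
$F{\left(1814,m{\left(3,-47 \right)} \right)} + 2911347 = 0 + 2911347 = 2911347$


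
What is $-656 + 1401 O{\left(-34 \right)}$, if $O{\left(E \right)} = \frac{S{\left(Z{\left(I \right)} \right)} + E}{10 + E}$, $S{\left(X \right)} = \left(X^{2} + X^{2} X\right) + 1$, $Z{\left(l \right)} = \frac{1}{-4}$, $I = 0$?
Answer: $\frac{649031}{512} \approx 1267.6$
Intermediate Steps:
$Z{\left(l \right)} = - \frac{1}{4}$
$S{\left(X \right)} = 1 + X^{2} + X^{3}$ ($S{\left(X \right)} = \left(X^{2} + X^{3}\right) + 1 = 1 + X^{2} + X^{3}$)
$O{\left(E \right)} = \frac{\frac{67}{64} + E}{10 + E}$ ($O{\left(E \right)} = \frac{\left(1 + \left(- \frac{1}{4}\right)^{2} + \left(- \frac{1}{4}\right)^{3}\right) + E}{10 + E} = \frac{\left(1 + \frac{1}{16} - \frac{1}{64}\right) + E}{10 + E} = \frac{\frac{67}{64} + E}{10 + E}$)
$-656 + 1401 O{\left(-34 \right)} = -656 + 1401 \frac{\frac{67}{64} - 34}{10 - 34} = -656 + 1401 \frac{1}{-24} \left(- \frac{2109}{64}\right) = -656 + 1401 \left(\left(- \frac{1}{24}\right) \left(- \frac{2109}{64}\right)\right) = -656 + 1401 \cdot \frac{703}{512} = -656 + \frac{984903}{512} = \frac{649031}{512}$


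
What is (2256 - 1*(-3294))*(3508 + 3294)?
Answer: 37751100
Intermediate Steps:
(2256 - 1*(-3294))*(3508 + 3294) = (2256 + 3294)*6802 = 5550*6802 = 37751100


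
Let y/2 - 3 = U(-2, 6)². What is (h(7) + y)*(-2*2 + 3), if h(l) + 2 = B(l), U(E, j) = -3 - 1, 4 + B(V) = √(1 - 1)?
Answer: -32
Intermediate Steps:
B(V) = -4 (B(V) = -4 + √(1 - 1) = -4 + √0 = -4 + 0 = -4)
U(E, j) = -4
h(l) = -6 (h(l) = -2 - 4 = -6)
y = 38 (y = 6 + 2*(-4)² = 6 + 2*16 = 6 + 32 = 38)
(h(7) + y)*(-2*2 + 3) = (-6 + 38)*(-2*2 + 3) = 32*(-4 + 3) = 32*(-1) = -32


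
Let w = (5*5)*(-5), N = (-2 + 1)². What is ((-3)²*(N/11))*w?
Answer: -1125/11 ≈ -102.27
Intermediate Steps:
N = 1 (N = (-1)² = 1)
w = -125 (w = 25*(-5) = -125)
((-3)²*(N/11))*w = ((-3)²*(1/11))*(-125) = (9*(1*(1/11)))*(-125) = (9*(1/11))*(-125) = (9/11)*(-125) = -1125/11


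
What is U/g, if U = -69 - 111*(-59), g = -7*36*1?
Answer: -180/7 ≈ -25.714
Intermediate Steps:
g = -252 (g = -252*1 = -252)
U = 6480 (U = -69 + 6549 = 6480)
U/g = 6480/(-252) = 6480*(-1/252) = -180/7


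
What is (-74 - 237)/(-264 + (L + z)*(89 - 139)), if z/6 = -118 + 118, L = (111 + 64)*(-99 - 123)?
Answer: -311/1942236 ≈ -0.00016012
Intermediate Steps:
L = -38850 (L = 175*(-222) = -38850)
z = 0 (z = 6*(-118 + 118) = 6*0 = 0)
(-74 - 237)/(-264 + (L + z)*(89 - 139)) = (-74 - 237)/(-264 + (-38850 + 0)*(89 - 139)) = -311/(-264 - 38850*(-50)) = -311/(-264 + 1942500) = -311/1942236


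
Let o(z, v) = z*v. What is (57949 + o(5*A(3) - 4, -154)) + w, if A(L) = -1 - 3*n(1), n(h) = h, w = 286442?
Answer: 348087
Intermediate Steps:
A(L) = -4 (A(L) = -1 - 3*1 = -1 - 3 = -4)
o(z, v) = v*z
(57949 + o(5*A(3) - 4, -154)) + w = (57949 - 154*(5*(-4) - 4)) + 286442 = (57949 - 154*(-20 - 4)) + 286442 = (57949 - 154*(-24)) + 286442 = (57949 + 3696) + 286442 = 61645 + 286442 = 348087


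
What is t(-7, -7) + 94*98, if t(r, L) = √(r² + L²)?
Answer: 9212 + 7*√2 ≈ 9221.9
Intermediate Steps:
t(r, L) = √(L² + r²)
t(-7, -7) + 94*98 = √((-7)² + (-7)²) + 94*98 = √(49 + 49) + 9212 = √98 + 9212 = 7*√2 + 9212 = 9212 + 7*√2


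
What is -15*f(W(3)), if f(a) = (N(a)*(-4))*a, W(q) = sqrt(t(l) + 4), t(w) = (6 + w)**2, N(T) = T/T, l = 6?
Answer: 120*sqrt(37) ≈ 729.93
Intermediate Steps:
N(T) = 1
W(q) = 2*sqrt(37) (W(q) = sqrt((6 + 6)**2 + 4) = sqrt(12**2 + 4) = sqrt(144 + 4) = sqrt(148) = 2*sqrt(37))
f(a) = -4*a (f(a) = (1*(-4))*a = -4*a)
-15*f(W(3)) = -(-60)*2*sqrt(37) = -(-120)*sqrt(37) = 120*sqrt(37)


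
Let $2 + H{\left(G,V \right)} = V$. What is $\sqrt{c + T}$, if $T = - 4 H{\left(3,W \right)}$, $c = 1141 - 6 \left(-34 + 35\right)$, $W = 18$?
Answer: $3 \sqrt{119} \approx 32.726$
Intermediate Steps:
$H{\left(G,V \right)} = -2 + V$
$c = 1135$ ($c = 1141 - 6 = 1135$)
$T = -64$ ($T = - 4 \left(-2 + 18\right) = \left(-4\right) 16 = -64$)
$\sqrt{c + T} = \sqrt{1135 - 64} = \sqrt{1071} = 3 \sqrt{119}$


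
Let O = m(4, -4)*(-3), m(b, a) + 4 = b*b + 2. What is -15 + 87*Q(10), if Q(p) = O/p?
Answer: -1902/5 ≈ -380.40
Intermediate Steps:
m(b, a) = -2 + b**2 (m(b, a) = -4 + (b*b + 2) = -4 + (b**2 + 2) = -4 + (2 + b**2) = -2 + b**2)
O = -42 (O = (-2 + 4**2)*(-3) = (-2 + 16)*(-3) = 14*(-3) = -42)
Q(p) = -42/p
-15 + 87*Q(10) = -15 + 87*(-42/10) = -15 + 87*(-42*1/10) = -15 + 87*(-21/5) = -15 - 1827/5 = -1902/5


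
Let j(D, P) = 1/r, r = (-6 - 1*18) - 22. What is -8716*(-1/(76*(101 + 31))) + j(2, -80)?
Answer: 48863/57684 ≈ 0.84708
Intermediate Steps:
r = -46 (r = (-6 - 18) - 22 = -24 - 22 = -46)
j(D, P) = -1/46 (j(D, P) = 1/(-46) = -1/46)
-8716*(-1/(76*(101 + 31))) + j(2, -80) = -8716*(-1/(76*(101 + 31))) - 1/46 = -8716/(132*(-76)) - 1/46 = -8716/(-10032) - 1/46 = -8716*(-1/10032) - 1/46 = 2179/2508 - 1/46 = 48863/57684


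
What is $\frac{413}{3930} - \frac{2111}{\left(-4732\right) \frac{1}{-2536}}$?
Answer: $- \frac{5259321241}{4649190} \approx -1131.2$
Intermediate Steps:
$\frac{413}{3930} - \frac{2111}{\left(-4732\right) \frac{1}{-2536}} = 413 \cdot \frac{1}{3930} - \frac{2111}{\left(-4732\right) \left(- \frac{1}{2536}\right)} = \frac{413}{3930} - \frac{2111}{\frac{1183}{634}} = \frac{413}{3930} - \frac{1338374}{1183} = - \frac{5259321241}{4649190}$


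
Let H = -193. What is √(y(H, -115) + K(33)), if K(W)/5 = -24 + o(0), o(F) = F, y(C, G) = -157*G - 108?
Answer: √17827 ≈ 133.52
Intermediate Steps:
y(C, G) = -108 - 157*G
K(W) = -120 (K(W) = 5*(-24 + 0) = 5*(-24) = -120)
√(y(H, -115) + K(33)) = √((-108 - 157*(-115)) - 120) = √((-108 + 18055) - 120) = √(17947 - 120) = √17827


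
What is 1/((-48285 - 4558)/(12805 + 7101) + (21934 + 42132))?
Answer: 19906/1275244953 ≈ 1.5610e-5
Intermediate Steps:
1/((-48285 - 4558)/(12805 + 7101) + (21934 + 42132)) = 1/(-52843/19906 + 64066) = 1/(1275244953/19906) = 19906/1275244953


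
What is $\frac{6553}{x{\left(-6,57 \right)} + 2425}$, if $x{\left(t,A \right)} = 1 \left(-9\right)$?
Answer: $\frac{6553}{2416} \approx 2.7123$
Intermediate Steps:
$x{\left(t,A \right)} = -9$
$\frac{6553}{x{\left(-6,57 \right)} + 2425} = \frac{6553}{-9 + 2425} = \frac{6553}{2416}$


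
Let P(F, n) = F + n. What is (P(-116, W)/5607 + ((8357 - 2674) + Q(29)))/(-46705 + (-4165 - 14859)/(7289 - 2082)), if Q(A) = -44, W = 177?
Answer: -4015477618/33260718393 ≈ -0.12073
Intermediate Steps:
(P(-116, W)/5607 + ((8357 - 2674) + Q(29)))/(-46705 + (-4165 - 14859)/(7289 - 2082)) = ((-116 + 177)/5607 + ((8357 - 2674) - 44))/(-46705 + (-4165 - 14859)/(7289 - 2082)) = (61*(1/5607) + (5683 - 44))/(-46705 - 19024/5207) = (61/5607 + 5639)/(-46705 - 19024*1/5207) = 31617934/(5607*(-46705 - 464/127)) = 31617934/(5607*(-5931999/127)) = (31617934/5607)*(-127/5931999) = -4015477618/33260718393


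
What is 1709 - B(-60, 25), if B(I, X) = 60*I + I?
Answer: 5369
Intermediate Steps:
B(I, X) = 61*I
1709 - B(-60, 25) = 1709 - 61*(-60) = 1709 - 1*(-3660) = 1709 + 3660 = 5369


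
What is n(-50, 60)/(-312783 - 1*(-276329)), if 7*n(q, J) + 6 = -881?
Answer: 887/255178 ≈ 0.0034760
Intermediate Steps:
n(q, J) = -887/7 (n(q, J) = -6/7 + (⅐)*(-881) = -6/7 - 881/7 = -887/7)
n(-50, 60)/(-312783 - 1*(-276329)) = -887/(7*(-312783 - 1*(-276329))) = -887/(7*(-312783 + 276329)) = -887/7/(-36454) = -887/7*(-1/36454) = 887/255178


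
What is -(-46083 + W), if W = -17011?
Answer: 63094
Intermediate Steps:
-(-46083 + W) = -(-46083 - 17011) = -1*(-63094) = 63094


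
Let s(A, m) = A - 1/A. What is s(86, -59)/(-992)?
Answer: -7395/85312 ≈ -0.086682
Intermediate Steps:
s(86, -59)/(-992) = (86 - 1/86)/(-992) = (86 - 1*1/86)*(-1/992) = (86 - 1/86)*(-1/992) = (7395/86)*(-1/992) = -7395/85312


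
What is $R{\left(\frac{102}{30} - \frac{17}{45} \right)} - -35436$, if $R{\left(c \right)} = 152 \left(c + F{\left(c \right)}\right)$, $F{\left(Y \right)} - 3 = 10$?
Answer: $\frac{1704212}{45} \approx 37871.0$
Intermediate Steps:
$F{\left(Y \right)} = 13$ ($F{\left(Y \right)} = 3 + 10 = 13$)
$R{\left(c \right)} = 1976 + 152 c$ ($R{\left(c \right)} = 152 \left(c + 13\right) = 152 \left(13 + c\right) = 1976 + 152 c$)
$R{\left(\frac{102}{30} - \frac{17}{45} \right)} - -35436 = \left(1976 + 152 \left(\frac{102}{30} - \frac{17}{45}\right)\right) - -35436 = \left(1976 + 152 \left(102 \cdot \frac{1}{30} - \frac{17}{45}\right)\right) + 35436 = \left(1976 + 152 \left(\frac{17}{5} - \frac{17}{45}\right)\right) + 35436 = \left(1976 + 152 \cdot \frac{136}{45}\right) + 35436 = \left(1976 + \frac{20672}{45}\right) + 35436 = \frac{109592}{45} + 35436 = \frac{1704212}{45}$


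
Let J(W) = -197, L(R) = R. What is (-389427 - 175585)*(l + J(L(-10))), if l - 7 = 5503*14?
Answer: -43422302224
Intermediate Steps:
l = 77049 (l = 7 + 5503*14 = 7 + 77042 = 77049)
(-389427 - 175585)*(l + J(L(-10))) = (-389427 - 175585)*(77049 - 197) = -565012*76852 = -43422302224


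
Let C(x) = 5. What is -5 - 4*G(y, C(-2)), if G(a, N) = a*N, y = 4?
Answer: -85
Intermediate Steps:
G(a, N) = N*a
-5 - 4*G(y, C(-2)) = -5 - 20*4 = -5 - 4*20 = -5 - 80 = -85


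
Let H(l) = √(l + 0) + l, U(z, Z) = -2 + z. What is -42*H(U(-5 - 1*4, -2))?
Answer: 462 - 42*I*√11 ≈ 462.0 - 139.3*I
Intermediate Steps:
H(l) = l + √l (H(l) = √l + l = l + √l)
-42*H(U(-5 - 1*4, -2)) = -42*((-2 + (-5 - 1*4)) + √(-2 + (-5 - 1*4))) = -42*((-2 + (-5 - 4)) + √(-2 + (-5 - 4))) = -42*((-2 - 9) + √(-2 - 9)) = -42*(-11 + √(-11)) = -42*(-11 + I*√11) = 462 - 42*I*√11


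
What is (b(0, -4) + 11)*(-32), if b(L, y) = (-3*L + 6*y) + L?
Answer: 416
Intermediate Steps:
b(L, y) = -2*L + 6*y
(b(0, -4) + 11)*(-32) = ((-2*0 + 6*(-4)) + 11)*(-32) = ((0 - 24) + 11)*(-32) = (-24 + 11)*(-32) = -13*(-32) = 416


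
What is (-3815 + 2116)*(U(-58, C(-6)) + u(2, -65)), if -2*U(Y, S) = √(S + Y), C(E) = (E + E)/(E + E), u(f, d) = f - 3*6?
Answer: 27184 + 1699*I*√57/2 ≈ 27184.0 + 6413.6*I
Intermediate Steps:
u(f, d) = -18 + f (u(f, d) = f - 18 = -18 + f)
C(E) = 1 (C(E) = (2*E)/((2*E)) = (2*E)*(1/(2*E)) = 1)
U(Y, S) = -√(S + Y)/2
(-3815 + 2116)*(U(-58, C(-6)) + u(2, -65)) = (-3815 + 2116)*(-√(1 - 58)/2 + (-18 + 2)) = -1699*(-I*√57/2 - 16) = -1699*(-16 - I*√57/2) = 27184 + 1699*I*√57/2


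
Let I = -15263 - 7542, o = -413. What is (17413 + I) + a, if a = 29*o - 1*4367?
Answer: -21736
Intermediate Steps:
I = -22805
a = -16344 (a = 29*(-413) - 1*4367 = -11977 - 4367 = -16344)
(17413 + I) + a = (17413 - 22805) - 16344 = -5392 - 16344 = -21736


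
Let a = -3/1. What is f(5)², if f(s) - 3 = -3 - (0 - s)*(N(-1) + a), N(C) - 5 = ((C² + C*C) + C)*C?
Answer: 25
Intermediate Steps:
a = -3 (a = -3*1 = -3)
N(C) = 5 + C*(C + 2*C²) (N(C) = 5 + ((C² + C*C) + C)*C = 5 + ((C² + C²) + C)*C = 5 + (2*C² + C)*C = 5 + (C + 2*C²)*C = 5 + C*(C + 2*C²))
f(s) = s (f(s) = 3 + (-3 - (0 - s)*((5 + (-1)² + 2*(-1)³) - 3)) = 3 + (-3 - (-s)*((5 + 1 + 2*(-1)) - 3)) = 3 + (-3 - (-s)*((5 + 1 - 2) - 3)) = 3 + (-3 - (-s)*(4 - 3)) = 3 + (-3 - (-s)) = 3 + (-3 - (-1)*s) = 3 + (-3 + s) = s)
f(5)² = 5² = 25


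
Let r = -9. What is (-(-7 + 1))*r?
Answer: -54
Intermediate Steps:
(-(-7 + 1))*r = -(-7 + 1)*(-9) = -1*(-6)*(-9) = 6*(-9) = -54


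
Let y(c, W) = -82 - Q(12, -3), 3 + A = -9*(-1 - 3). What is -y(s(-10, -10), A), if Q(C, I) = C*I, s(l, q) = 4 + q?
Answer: 46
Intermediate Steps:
A = 33 (A = -3 - 9*(-1 - 3) = -3 - 9*(-4) = -3 + 36 = 33)
y(c, W) = -46 (y(c, W) = -82 - 12*(-3) = -82 - 1*(-36) = -82 + 36 = -46)
-y(s(-10, -10), A) = -1*(-46) = 46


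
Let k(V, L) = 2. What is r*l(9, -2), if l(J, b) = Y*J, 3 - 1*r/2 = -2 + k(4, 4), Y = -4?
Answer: -216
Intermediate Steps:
r = 6 (r = 6 - 2*(-2 + 2) = 6 - 2*0 = 6 + 0 = 6)
l(J, b) = -4*J
r*l(9, -2) = 6*(-4*9) = 6*(-36) = -216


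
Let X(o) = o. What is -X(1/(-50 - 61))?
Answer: 1/111 ≈ 0.0090090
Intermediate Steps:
-X(1/(-50 - 61)) = -1/(-50 - 61) = -1/(-111) = -1*(-1/111) = 1/111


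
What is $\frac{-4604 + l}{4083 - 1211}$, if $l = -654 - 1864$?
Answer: $- \frac{3561}{1436} \approx -2.4798$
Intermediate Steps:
$l = -2518$ ($l = -654 - 1864 = -2518$)
$\frac{-4604 + l}{4083 - 1211} = \frac{-4604 - 2518}{4083 - 1211} = - \frac{7122}{2872} = \left(-7122\right) \frac{1}{2872} = - \frac{3561}{1436}$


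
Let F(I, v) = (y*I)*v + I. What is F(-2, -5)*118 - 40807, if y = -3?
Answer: -44583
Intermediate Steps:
F(I, v) = I - 3*I*v (F(I, v) = (-3*I)*v + I = -3*I*v + I = I - 3*I*v)
F(-2, -5)*118 - 40807 = -2*(1 - 3*(-5))*118 - 40807 = -2*(1 + 15)*118 - 40807 = -2*16*118 - 40807 = -32*118 - 40807 = -3776 - 40807 = -44583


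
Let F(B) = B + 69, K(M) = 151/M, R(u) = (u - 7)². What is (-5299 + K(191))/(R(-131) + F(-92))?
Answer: -1011958/3633011 ≈ -0.27855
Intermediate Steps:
R(u) = (-7 + u)²
F(B) = 69 + B
(-5299 + K(191))/(R(-131) + F(-92)) = (-5299 + 151/191)/((-7 - 131)² + (69 - 92)) = (-5299 + 151*(1/191))/((-138)² - 23) = (-5299 + 151/191)/(19044 - 23) = -1011958/191/19021 = -1011958/191*1/19021 = -1011958/3633011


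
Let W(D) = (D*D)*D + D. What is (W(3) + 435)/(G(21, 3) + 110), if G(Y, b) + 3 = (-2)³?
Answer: 155/33 ≈ 4.6970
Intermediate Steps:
G(Y, b) = -11 (G(Y, b) = -3 + (-2)³ = -3 - 8 = -11)
W(D) = D + D³ (W(D) = D²*D + D = D³ + D = D + D³)
(W(3) + 435)/(G(21, 3) + 110) = ((3 + 3³) + 435)/(-11 + 110) = ((3 + 27) + 435)/99 = (30 + 435)*(1/99) = 465*(1/99) = 155/33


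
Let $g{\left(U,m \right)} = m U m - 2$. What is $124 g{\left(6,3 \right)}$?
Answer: $6448$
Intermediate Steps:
$g{\left(U,m \right)} = -2 + U m^{2}$ ($g{\left(U,m \right)} = U m m - 2 = U m^{2} - 2 = -2 + U m^{2}$)
$124 g{\left(6,3 \right)} = 124 \left(-2 + 6 \cdot 3^{2}\right) = 124 \left(-2 + 6 \cdot 9\right) = 124 \left(-2 + 54\right) = 124 \cdot 52 = 6448$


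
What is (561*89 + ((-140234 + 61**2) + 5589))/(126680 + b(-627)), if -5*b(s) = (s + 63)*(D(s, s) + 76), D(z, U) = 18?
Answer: -404975/686416 ≈ -0.58998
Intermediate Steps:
b(s) = -5922/5 - 94*s/5 (b(s) = -(s + 63)*(18 + 76)/5 = -(63 + s)*94/5 = -(5922 + 94*s)/5 = -5922/5 - 94*s/5)
(561*89 + ((-140234 + 61**2) + 5589))/(126680 + b(-627)) = (561*89 + ((-140234 + 61**2) + 5589))/(126680 + (-5922/5 - 94/5*(-627))) = (49929 + ((-140234 + 3721) + 5589))/(126680 + (-5922/5 + 58938/5)) = (49929 + (-136513 + 5589))/(126680 + 53016/5) = (49929 - 130924)/(686416/5) = -80995*5/686416 = -404975/686416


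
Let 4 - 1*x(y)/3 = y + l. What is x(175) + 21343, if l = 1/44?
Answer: 916517/44 ≈ 20830.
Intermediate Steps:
l = 1/44 ≈ 0.022727
x(y) = 525/44 - 3*y (x(y) = 12 - 3*(y + 1/44) = 12 - 3*(1/44 + y) = 12 + (-3/44 - 3*y) = 525/44 - 3*y)
x(175) + 21343 = (525/44 - 3*175) + 21343 = (525/44 - 525) + 21343 = -22575/44 + 21343 = 916517/44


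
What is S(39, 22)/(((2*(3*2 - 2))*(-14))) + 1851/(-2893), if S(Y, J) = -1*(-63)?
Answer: -55653/46288 ≈ -1.2023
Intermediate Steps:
S(Y, J) = 63
S(39, 22)/(((2*(3*2 - 2))*(-14))) + 1851/(-2893) = 63/(((2*(3*2 - 2))*(-14))) + 1851/(-2893) = 63/(((2*(6 - 2))*(-14))) + 1851*(-1/2893) = 63/(((2*4)*(-14))) - 1851/2893 = 63/((8*(-14))) - 1851/2893 = 63/(-112) - 1851/2893 = 63*(-1/112) - 1851/2893 = -9/16 - 1851/2893 = -55653/46288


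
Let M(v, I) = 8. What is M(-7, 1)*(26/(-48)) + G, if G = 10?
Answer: 17/3 ≈ 5.6667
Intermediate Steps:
M(-7, 1)*(26/(-48)) + G = 8*(26/(-48)) + 10 = 8*(26*(-1/48)) + 10 = 8*(-13/24) + 10 = -13/3 + 10 = 17/3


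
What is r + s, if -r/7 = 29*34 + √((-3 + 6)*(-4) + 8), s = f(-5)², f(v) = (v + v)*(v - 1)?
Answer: -3302 - 14*I ≈ -3302.0 - 14.0*I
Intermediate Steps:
f(v) = 2*v*(-1 + v) (f(v) = (2*v)*(-1 + v) = 2*v*(-1 + v))
s = 3600 (s = (2*(-5)*(-1 - 5))² = (2*(-5)*(-6))² = 60² = 3600)
r = -6902 - 14*I (r = -7*(29*34 + √((-3 + 6)*(-4) + 8)) = -7*(986 + √(3*(-4) + 8)) = -7*(986 + √(-12 + 8)) = -7*(986 + √(-4)) = -7*(986 + 2*I) = -6902 - 14*I ≈ -6902.0 - 14.0*I)
r + s = (-6902 - 14*I) + 3600 = -3302 - 14*I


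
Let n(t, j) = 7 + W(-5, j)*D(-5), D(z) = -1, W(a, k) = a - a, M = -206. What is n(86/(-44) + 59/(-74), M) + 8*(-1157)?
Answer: -9249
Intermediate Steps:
W(a, k) = 0
n(t, j) = 7 (n(t, j) = 7 + 0*(-1) = 7 + 0 = 7)
n(86/(-44) + 59/(-74), M) + 8*(-1157) = 7 + 8*(-1157) = 7 - 9256 = -9249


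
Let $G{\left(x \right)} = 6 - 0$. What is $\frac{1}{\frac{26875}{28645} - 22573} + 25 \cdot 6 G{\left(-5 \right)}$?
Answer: $\frac{116383802071}{129315342} \approx 900.0$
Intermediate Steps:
$G{\left(x \right)} = 6$ ($G{\left(x \right)} = 6 + 0 = 6$)
$\frac{1}{\frac{26875}{28645} - 22573} + 25 \cdot 6 G{\left(-5 \right)} = \frac{1}{\frac{26875}{28645} - 22573} + 25 \cdot 6 \cdot 6 = \frac{1}{26875 \cdot \frac{1}{28645} - 22573} + 150 \cdot 6 = \frac{1}{\frac{5375}{5729} - 22573} + 900 = \frac{1}{- \frac{129315342}{5729}} + 900 = - \frac{5729}{129315342} + 900 = \frac{116383802071}{129315342}$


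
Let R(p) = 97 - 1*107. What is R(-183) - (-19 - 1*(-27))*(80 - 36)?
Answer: -362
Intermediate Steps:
R(p) = -10 (R(p) = 97 - 107 = -10)
R(-183) - (-19 - 1*(-27))*(80 - 36) = -10 - (-19 - 1*(-27))*(80 - 36) = -10 - (-19 + 27)*44 = -10 - 8*44 = -10 - 1*352 = -10 - 352 = -362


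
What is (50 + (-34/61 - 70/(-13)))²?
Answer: 1890336484/628849 ≈ 3006.0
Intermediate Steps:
(50 + (-34/61 - 70/(-13)))² = (50 + (-34*1/61 - 70*(-1/13)))² = (50 + (-34/61 + 70/13))² = (50 + 3828/793)² = (43478/793)² = 1890336484/628849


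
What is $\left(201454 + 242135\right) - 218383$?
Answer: $225206$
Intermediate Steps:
$\left(201454 + 242135\right) - 218383 = 443589 - 218383 = 225206$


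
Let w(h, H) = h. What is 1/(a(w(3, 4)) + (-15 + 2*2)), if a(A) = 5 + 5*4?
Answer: 1/14 ≈ 0.071429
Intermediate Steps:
a(A) = 25 (a(A) = 5 + 20 = 25)
1/(a(w(3, 4)) + (-15 + 2*2)) = 1/(25 + (-15 + 2*2)) = 1/(25 + (-15 + 4)) = 1/(25 - 11) = 1/14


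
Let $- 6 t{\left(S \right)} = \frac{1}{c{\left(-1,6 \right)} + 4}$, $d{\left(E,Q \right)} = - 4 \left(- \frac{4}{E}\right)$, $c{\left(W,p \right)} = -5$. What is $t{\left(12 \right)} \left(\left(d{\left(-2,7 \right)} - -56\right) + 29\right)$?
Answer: $\frac{77}{6} \approx 12.833$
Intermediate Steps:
$d{\left(E,Q \right)} = \frac{16}{E}$
$t{\left(S \right)} = \frac{1}{6}$ ($t{\left(S \right)} = - \frac{1}{6 \left(-5 + 4\right)} = - \frac{1}{6 \left(-1\right)} = \left(- \frac{1}{6}\right) \left(-1\right) = \frac{1}{6}$)
$t{\left(12 \right)} \left(\left(d{\left(-2,7 \right)} - -56\right) + 29\right) = \frac{\left(\frac{16}{-2} - -56\right) + 29}{6} = \frac{\left(16 \left(- \frac{1}{2}\right) + 56\right) + 29}{6} = \frac{\left(-8 + 56\right) + 29}{6} = \frac{48 + 29}{6} = \frac{1}{6} \cdot 77 = \frac{77}{6}$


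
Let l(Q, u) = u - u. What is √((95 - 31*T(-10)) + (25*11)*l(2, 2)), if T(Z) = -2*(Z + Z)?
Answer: I*√1145 ≈ 33.838*I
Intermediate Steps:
T(Z) = -4*Z
l(Q, u) = 0
√((95 - 31*T(-10)) + (25*11)*l(2, 2)) = √((95 - (-124)*(-10)) + (25*11)*0) = √((95 - 31*40) + 275*0) = √((95 - 1240) + 0) = √(-1145 + 0) = √(-1145) = I*√1145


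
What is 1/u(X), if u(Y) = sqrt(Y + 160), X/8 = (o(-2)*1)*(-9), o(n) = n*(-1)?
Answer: 1/4 ≈ 0.25000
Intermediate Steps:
o(n) = -n
X = -144 (X = 8*((-1*(-2)*1)*(-9)) = 8*((2*1)*(-9)) = 8*(2*(-9)) = 8*(-18) = -144)
u(Y) = sqrt(160 + Y)
1/u(X) = 1/(sqrt(160 - 144)) = 1/(sqrt(16)) = 1/4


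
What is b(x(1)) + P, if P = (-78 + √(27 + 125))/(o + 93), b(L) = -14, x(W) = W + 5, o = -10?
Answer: -1240/83 + 2*√38/83 ≈ -14.791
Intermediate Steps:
x(W) = 5 + W
P = -78/83 + 2*√38/83 (P = (-78 + √(27 + 125))/(-10 + 93) = (-78 + √152)/83 = (-78 + 2*√38)*(1/83) = -78/83 + 2*√38/83 ≈ -0.79122)
b(x(1)) + P = -14 + (-78/83 + 2*√38/83) = -1240/83 + 2*√38/83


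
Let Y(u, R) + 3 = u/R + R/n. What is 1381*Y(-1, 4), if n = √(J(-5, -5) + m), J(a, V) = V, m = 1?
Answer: -17953/4 - 2762*I ≈ -4488.3 - 2762.0*I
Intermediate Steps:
n = 2*I (n = √(-5 + 1) = √(-4) = 2*I ≈ 2.0*I)
Y(u, R) = -3 + u/R - I*R/2 (Y(u, R) = -3 + (u/R + R/((2*I))) = -3 + (u/R + R*(-I/2)) = -3 + (u/R - I*R/2) = -3 + u/R - I*R/2)
1381*Y(-1, 4) = 1381*(-3 - 1/4 - ½*I*4) = 1381*(-3 - 1*¼ - 2*I) = 1381*(-3 - ¼ - 2*I) = 1381*(-13/4 - 2*I) = -17953/4 - 2762*I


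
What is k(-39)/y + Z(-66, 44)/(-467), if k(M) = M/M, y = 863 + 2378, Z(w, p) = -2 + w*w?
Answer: -14110847/1513547 ≈ -9.3230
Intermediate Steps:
Z(w, p) = -2 + w²
y = 3241
k(M) = 1
k(-39)/y + Z(-66, 44)/(-467) = 1/3241 + (-2 + (-66)²)/(-467) = 1*(1/3241) + (-2 + 4356)*(-1/467) = 1/3241 + 4354*(-1/467) = 1/3241 - 4354/467 = -14110847/1513547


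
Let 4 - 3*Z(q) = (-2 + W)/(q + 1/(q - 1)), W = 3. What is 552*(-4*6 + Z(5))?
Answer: -263488/21 ≈ -12547.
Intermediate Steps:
Z(q) = 4/3 - 1/(3*(q + 1/(-1 + q))) (Z(q) = 4/3 - (-2 + 3)/(3*(q + 1/(q - 1))) = 4/3 - 1/(3*(q + 1/(-1 + q))))
552*(-4*6 + Z(5)) = 552*(-4*6 + (5 - 5*5 + 4*5²)/(3*(1 + 5² - 1*5))) = 552*(-24 + (5 - 25 + 4*25)/(3*(1 + 25 - 5))) = 552*(-24 + (⅓)*(5 - 25 + 100)/21) = 552*(-24 + (⅓)*(1/21)*80) = 552*(-24 + 80/63) = 552*(-1432/63) = -263488/21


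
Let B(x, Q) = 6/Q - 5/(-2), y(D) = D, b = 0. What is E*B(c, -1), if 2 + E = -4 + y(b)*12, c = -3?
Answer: 21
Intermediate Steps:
B(x, Q) = 5/2 + 6/Q (B(x, Q) = 6/Q - 5*(-½) = 6/Q + 5/2 = 5/2 + 6/Q)
E = -6 (E = -2 + (-4 + 0*12) = -2 + (-4 + 0) = -2 - 4 = -6)
E*B(c, -1) = -6*(5/2 + 6/(-1)) = -6*(5/2 + 6*(-1)) = -6*(5/2 - 6) = -6*(-7/2) = 21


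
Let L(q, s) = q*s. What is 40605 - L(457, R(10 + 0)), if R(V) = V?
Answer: 36035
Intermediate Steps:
40605 - L(457, R(10 + 0)) = 40605 - 457*(10 + 0) = 40605 - 457*10 = 40605 - 1*4570 = 40605 - 4570 = 36035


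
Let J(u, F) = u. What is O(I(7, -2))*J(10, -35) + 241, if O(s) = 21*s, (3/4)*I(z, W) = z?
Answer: 2201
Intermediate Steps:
I(z, W) = 4*z/3
O(I(7, -2))*J(10, -35) + 241 = (21*((4/3)*7))*10 + 241 = (21*(28/3))*10 + 241 = 196*10 + 241 = 1960 + 241 = 2201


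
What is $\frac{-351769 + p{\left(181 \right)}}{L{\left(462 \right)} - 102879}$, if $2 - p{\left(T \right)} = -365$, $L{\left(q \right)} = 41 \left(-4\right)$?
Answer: $\frac{351402}{103043} \approx 3.4102$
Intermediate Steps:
$L{\left(q \right)} = -164$
$p{\left(T \right)} = 367$ ($p{\left(T \right)} = 2 - -365 = 2 + 365 = 367$)
$\frac{-351769 + p{\left(181 \right)}}{L{\left(462 \right)} - 102879} = \frac{-351769 + 367}{-164 - 102879} = - \frac{351402}{-103043} = \left(-351402\right) \left(- \frac{1}{103043}\right) = \frac{351402}{103043}$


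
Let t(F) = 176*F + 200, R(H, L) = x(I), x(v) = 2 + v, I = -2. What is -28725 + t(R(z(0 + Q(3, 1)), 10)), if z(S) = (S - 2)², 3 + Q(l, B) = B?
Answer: -28525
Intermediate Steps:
Q(l, B) = -3 + B
z(S) = (-2 + S)²
R(H, L) = 0 (R(H, L) = 2 - 2 = 0)
t(F) = 200 + 176*F
-28725 + t(R(z(0 + Q(3, 1)), 10)) = -28725 + (200 + 176*0) = -28725 + (200 + 0) = -28725 + 200 = -28525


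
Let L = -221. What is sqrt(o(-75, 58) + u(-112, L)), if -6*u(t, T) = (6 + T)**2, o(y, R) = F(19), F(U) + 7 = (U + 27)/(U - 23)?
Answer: 8*I*sqrt(1086)/3 ≈ 87.879*I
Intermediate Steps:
F(U) = -7 + (27 + U)/(-23 + U) (F(U) = -7 + (U + 27)/(U - 23) = -7 + (27 + U)/(-23 + U))
o(y, R) = -37/2 (o(y, R) = 2*(94 - 3*19)/(-23 + 19) = 2*(94 - 57)/(-4) = 2*(-1/4)*37 = -37/2)
u(t, T) = -(6 + T)**2/6
sqrt(o(-75, 58) + u(-112, L)) = sqrt(-37/2 - (6 - 221)**2/6) = sqrt(-37/2 - 1/6*(-215)**2) = sqrt(-37/2 - 1/6*46225) = sqrt(-37/2 - 46225/6) = sqrt(-23168/3) = 8*I*sqrt(1086)/3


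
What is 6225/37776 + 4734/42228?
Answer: 4089823/14770416 ≈ 0.27689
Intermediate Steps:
6225/37776 + 4734/42228 = 6225*(1/37776) + 4734*(1/42228) = 2075/12592 + 263/2346 = 4089823/14770416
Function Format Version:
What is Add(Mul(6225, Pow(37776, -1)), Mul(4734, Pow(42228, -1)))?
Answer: Rational(4089823, 14770416) ≈ 0.27689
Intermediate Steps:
Add(Mul(6225, Pow(37776, -1)), Mul(4734, Pow(42228, -1))) = Add(Mul(6225, Rational(1, 37776)), Mul(4734, Rational(1, 42228))) = Add(Rational(2075, 12592), Rational(263, 2346)) = Rational(4089823, 14770416)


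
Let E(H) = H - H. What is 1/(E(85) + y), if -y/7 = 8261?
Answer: -1/57827 ≈ -1.7293e-5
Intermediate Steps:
y = -57827 (y = -7*8261 = -57827)
E(H) = 0
1/(E(85) + y) = 1/(0 - 57827) = 1/(-57827) = -1/57827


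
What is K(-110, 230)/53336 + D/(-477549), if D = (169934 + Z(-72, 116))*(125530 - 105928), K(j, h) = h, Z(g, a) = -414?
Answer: -3282069261355/471676916 ≈ -6958.3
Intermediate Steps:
D = 3322931040 (D = (169934 - 414)*(125530 - 105928) = 169520*19602 = 3322931040)
K(-110, 230)/53336 + D/(-477549) = 230/53336 + 3322931040/(-477549) = 230*(1/53336) + 3322931040*(-1/477549) = 115/26668 - 123071520/17687 = -3282069261355/471676916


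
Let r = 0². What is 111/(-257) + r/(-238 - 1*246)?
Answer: -111/257 ≈ -0.43191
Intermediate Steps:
r = 0
111/(-257) + r/(-238 - 1*246) = 111/(-257) + 0/(-238 - 1*246) = 111*(-1/257) + 0/(-238 - 246) = -111/257 + 0/(-484) = -111/257 + 0*(-1/484) = -111/257 + 0 = -111/257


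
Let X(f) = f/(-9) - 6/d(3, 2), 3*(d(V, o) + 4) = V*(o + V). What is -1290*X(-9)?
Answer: 6450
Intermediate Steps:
d(V, o) = -4 + V*(V + o)/3 (d(V, o) = -4 + (V*(o + V))/3 = -4 + (V*(V + o))/3 = -4 + V*(V + o)/3)
X(f) = -6 - f/9 (X(f) = f/(-9) - 6/(-4 + (1/3)*3**2 + (1/3)*3*2) = f*(-1/9) - 6/(-4 + (1/3)*9 + 2) = -f/9 - 6/(-4 + 3 + 2) = -f/9 - 6/1 = -f/9 - 6*1 = -f/9 - 6 = -6 - f/9)
-1290*X(-9) = -1290*(-6 - 1/9*(-9)) = -1290*(-6 + 1) = -1290*(-5) = 6450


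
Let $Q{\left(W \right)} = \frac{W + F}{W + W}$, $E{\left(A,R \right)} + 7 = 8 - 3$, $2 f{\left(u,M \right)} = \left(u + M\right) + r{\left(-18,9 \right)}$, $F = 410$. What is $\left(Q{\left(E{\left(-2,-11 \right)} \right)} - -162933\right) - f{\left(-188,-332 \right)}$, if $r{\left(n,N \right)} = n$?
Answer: $163100$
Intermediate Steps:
$f{\left(u,M \right)} = -9 + \frac{M}{2} + \frac{u}{2}$ ($f{\left(u,M \right)} = \frac{\left(u + M\right) - 18}{2} = \frac{\left(M + u\right) - 18}{2} = \frac{-18 + M + u}{2} = -9 + \frac{M}{2} + \frac{u}{2}$)
$E{\left(A,R \right)} = -2$ ($E{\left(A,R \right)} = -7 + \left(8 - 3\right) = -7 + 5 = -2$)
$Q{\left(W \right)} = \frac{410 + W}{2 W}$ ($Q{\left(W \right)} = \frac{W + 410}{W + W} = \frac{410 + W}{2 W}$)
$\left(Q{\left(E{\left(-2,-11 \right)} \right)} - -162933\right) - f{\left(-188,-332 \right)} = \left(\frac{410 - 2}{2 \left(-2\right)} - -162933\right) - \left(-9 + \frac{1}{2} \left(-332\right) + \frac{1}{2} \left(-188\right)\right) = \left(\frac{1}{2} \left(- \frac{1}{2}\right) 408 + 162933\right) - \left(-9 - 166 - 94\right) = \left(-102 + 162933\right) - -269 = 162831 + 269 = 163100$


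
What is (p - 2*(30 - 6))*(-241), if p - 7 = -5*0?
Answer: 9881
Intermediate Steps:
p = 7 (p = 7 - 5*0 = 7 + 0 = 7)
(p - 2*(30 - 6))*(-241) = (7 - 2*(30 - 6))*(-241) = (7 - 2*24)*(-241) = (7 - 48)*(-241) = -41*(-241) = 9881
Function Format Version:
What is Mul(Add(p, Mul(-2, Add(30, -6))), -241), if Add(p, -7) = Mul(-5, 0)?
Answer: 9881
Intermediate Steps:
p = 7 (p = Add(7, Mul(-5, 0)) = Add(7, 0) = 7)
Mul(Add(p, Mul(-2, Add(30, -6))), -241) = Mul(Add(7, Mul(-2, Add(30, -6))), -241) = Mul(Add(7, Mul(-2, 24)), -241) = Mul(Add(7, -48), -241) = Mul(-41, -241) = 9881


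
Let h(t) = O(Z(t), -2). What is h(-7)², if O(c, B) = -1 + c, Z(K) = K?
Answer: 64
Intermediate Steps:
h(t) = -1 + t
h(-7)² = (-1 - 7)² = (-8)² = 64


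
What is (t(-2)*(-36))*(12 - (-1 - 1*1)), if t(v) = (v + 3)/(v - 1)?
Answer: 168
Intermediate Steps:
t(v) = (3 + v)/(-1 + v)
(t(-2)*(-36))*(12 - (-1 - 1*1)) = (((3 - 2)/(-1 - 2))*(-36))*(12 - (-1 - 1*1)) = ((1/(-3))*(-36))*(12 - (-1 - 1)) = (-⅓*1*(-36))*(12 - 1*(-2)) = (-⅓*(-36))*(12 + 2) = 12*14 = 168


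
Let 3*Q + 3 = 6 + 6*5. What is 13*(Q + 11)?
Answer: 286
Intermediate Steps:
Q = 11 (Q = -1 + (6 + 6*5)/3 = -1 + (6 + 30)/3 = -1 + (⅓)*36 = -1 + 12 = 11)
13*(Q + 11) = 13*(11 + 11) = 13*22 = 286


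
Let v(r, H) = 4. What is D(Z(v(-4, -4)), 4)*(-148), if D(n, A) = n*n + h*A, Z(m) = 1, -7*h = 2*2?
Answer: 1332/7 ≈ 190.29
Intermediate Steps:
h = -4/7 (h = -2*2/7 = -⅐*4 = -4/7 ≈ -0.57143)
D(n, A) = n² - 4*A/7 (D(n, A) = n*n - 4*A/7 = n² - 4*A/7)
D(Z(v(-4, -4)), 4)*(-148) = (1² - 4/7*4)*(-148) = (1 - 16/7)*(-148) = -9/7*(-148) = 1332/7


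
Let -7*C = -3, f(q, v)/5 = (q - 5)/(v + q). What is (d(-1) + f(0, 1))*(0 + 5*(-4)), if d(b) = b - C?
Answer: 3700/7 ≈ 528.57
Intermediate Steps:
f(q, v) = 5*(-5 + q)/(q + v) (f(q, v) = 5*((q - 5)/(v + q)) = 5*((-5 + q)/(q + v)) = 5*(-5 + q)/(q + v))
C = 3/7 (C = -1/7*(-3) = 3/7 ≈ 0.42857)
d(b) = -3/7 + b (d(b) = b - 1*3/7 = b - 3/7 = -3/7 + b)
(d(-1) + f(0, 1))*(0 + 5*(-4)) = ((-3/7 - 1) + 5*(-5 + 0)/(0 + 1))*(0 + 5*(-4)) = (-10/7 + 5*(-5)/1)*(0 - 20) = (-10/7 + 5*1*(-5))*(-20) = (-10/7 - 25)*(-20) = -185/7*(-20) = 3700/7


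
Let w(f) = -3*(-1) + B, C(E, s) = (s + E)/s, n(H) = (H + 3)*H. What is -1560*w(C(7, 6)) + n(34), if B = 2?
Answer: -6542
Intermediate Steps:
n(H) = H*(3 + H) (n(H) = (3 + H)*H = H*(3 + H))
C(E, s) = (E + s)/s
w(f) = 5 (w(f) = -3*(-1) + 2 = 3 + 2 = 5)
-1560*w(C(7, 6)) + n(34) = -1560*5 + 34*(3 + 34) = -7800 + 34*37 = -7800 + 1258 = -6542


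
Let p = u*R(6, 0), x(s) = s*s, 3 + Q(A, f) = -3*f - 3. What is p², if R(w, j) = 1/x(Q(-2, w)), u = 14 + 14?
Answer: 49/20736 ≈ 0.0023630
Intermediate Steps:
Q(A, f) = -6 - 3*f (Q(A, f) = -3 + (-3*f - 3) = -3 + (-3 - 3*f) = -6 - 3*f)
x(s) = s²
u = 28
R(w, j) = (-6 - 3*w)⁻² (R(w, j) = 1/((-6 - 3*w)²) = (-6 - 3*w)⁻²)
p = 7/144 (p = 28*(1/(9*(2 + 6)²)) = 28*((⅑)/8²) = 28*((⅑)*(1/64)) = 28*(1/576) = 7/144 ≈ 0.048611)
p² = (7/144)² = 49/20736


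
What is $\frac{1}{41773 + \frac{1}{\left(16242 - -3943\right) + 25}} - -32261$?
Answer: $\frac{27235779250601}{844232331} \approx 32261.0$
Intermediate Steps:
$\frac{1}{41773 + \frac{1}{\left(16242 - -3943\right) + 25}} - -32261 = \frac{1}{41773 + \frac{1}{\left(16242 + 3943\right) + 25}} + 32261 = \frac{1}{41773 + \frac{1}{20185 + 25}} + 32261 = \frac{1}{41773 + \frac{1}{20210}} + 32261 = \frac{1}{\frac{844232331}{20210}} + 32261 = \frac{20210}{844232331} + 32261 = \frac{27235779250601}{844232331}$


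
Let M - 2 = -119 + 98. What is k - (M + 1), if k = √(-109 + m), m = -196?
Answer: 18 + I*√305 ≈ 18.0 + 17.464*I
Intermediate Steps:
M = -19 (M = 2 + (-119 + 98) = 2 - 21 = -19)
k = I*√305 (k = √(-109 - 196) = √(-305) = I*√305 ≈ 17.464*I)
k - (M + 1) = I*√305 - (-19 + 1) = I*√305 - 1*(-18) = I*√305 + 18 = 18 + I*√305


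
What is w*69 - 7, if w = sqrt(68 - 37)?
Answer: -7 + 69*sqrt(31) ≈ 377.18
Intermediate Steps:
w = sqrt(31) ≈ 5.5678
w*69 - 7 = sqrt(31)*69 - 7 = 69*sqrt(31) - 7 = -7 + 69*sqrt(31)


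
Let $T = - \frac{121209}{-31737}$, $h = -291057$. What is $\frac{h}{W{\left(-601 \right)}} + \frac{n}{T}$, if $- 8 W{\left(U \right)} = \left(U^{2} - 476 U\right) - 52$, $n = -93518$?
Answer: $- \frac{640223040483682}{26149831675} \approx -24483.0$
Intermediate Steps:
$W{\left(U \right)} = \frac{13}{2} - \frac{U^{2}}{8} + \frac{119 U}{2}$ ($W{\left(U \right)} = - \frac{\left(U^{2} - 476 U\right) - 52}{8} = - \frac{-52 + U^{2} - 476 U}{8} = \frac{13}{2} - \frac{U^{2}}{8} + \frac{119 U}{2}$)
$T = \frac{40403}{10579}$ ($T = \left(-121209\right) \left(- \frac{1}{31737}\right) = \frac{40403}{10579} \approx 3.8192$)
$\frac{h}{W{\left(-601 \right)}} + \frac{n}{T} = - \frac{291057}{\frac{13}{2} - \frac{\left(-601\right)^{2}}{8} + \frac{119}{2} \left(-601\right)} - \frac{93518}{\frac{40403}{10579}} = - \frac{291057}{\frac{13}{2} - \frac{361201}{8} - \frac{71519}{2}} - \frac{989326922}{40403} = - \frac{291057}{- \frac{647225}{8}} - \frac{989326922}{40403} = \left(-291057\right) \left(- \frac{8}{647225}\right) - \frac{989326922}{40403} = \frac{2328456}{647225} - \frac{989326922}{40403} = - \frac{640223040483682}{26149831675}$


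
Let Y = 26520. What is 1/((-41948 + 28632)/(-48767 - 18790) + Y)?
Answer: 67557/1791624956 ≈ 3.7707e-5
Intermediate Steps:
1/((-41948 + 28632)/(-48767 - 18790) + Y) = 1/((-41948 + 28632)/(-48767 - 18790) + 26520) = 1/(-13316/(-67557) + 26520) = 1/(-13316*(-1/67557) + 26520) = 1/(13316/67557 + 26520) = 1/(1791624956/67557) = 67557/1791624956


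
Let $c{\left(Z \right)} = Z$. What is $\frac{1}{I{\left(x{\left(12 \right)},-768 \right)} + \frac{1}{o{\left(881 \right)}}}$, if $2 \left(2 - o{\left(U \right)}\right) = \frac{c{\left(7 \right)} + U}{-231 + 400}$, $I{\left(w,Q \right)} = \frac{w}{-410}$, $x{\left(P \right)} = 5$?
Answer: $- \frac{2173}{3491} \approx -0.62246$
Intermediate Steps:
$I{\left(w,Q \right)} = - \frac{w}{410}$ ($I{\left(w,Q \right)} = w \left(- \frac{1}{410}\right) = - \frac{w}{410}$)
$o{\left(U \right)} = \frac{669}{338} - \frac{U}{338}$ ($o{\left(U \right)} = 2 - \frac{\left(7 + U\right) \frac{1}{-231 + 400}}{2} = 2 - \frac{\left(7 + U\right) \frac{1}{169}}{2} = 2 - \frac{\frac{7}{169} + \frac{U}{169}}{2} = 2 - \left(\frac{7}{338} + \frac{U}{338}\right) = \frac{669}{338} - \frac{U}{338}$)
$\frac{1}{I{\left(x{\left(12 \right)},-768 \right)} + \frac{1}{o{\left(881 \right)}}} = \frac{1}{\left(- \frac{1}{410}\right) 5 + \frac{1}{\frac{669}{338} - \frac{881}{338}}} = \frac{1}{- \frac{1}{82} + \frac{1}{\frac{669}{338} - \frac{881}{338}}} = \frac{1}{- \frac{1}{82} + \frac{1}{- \frac{106}{169}}} = \frac{1}{- \frac{1}{82} - \frac{169}{106}} = \frac{1}{- \frac{3491}{2173}} = - \frac{2173}{3491}$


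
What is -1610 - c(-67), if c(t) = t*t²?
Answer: 299153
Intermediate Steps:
c(t) = t³
-1610 - c(-67) = -1610 - 1*(-67)³ = -1610 - 1*(-300763) = -1610 + 300763 = 299153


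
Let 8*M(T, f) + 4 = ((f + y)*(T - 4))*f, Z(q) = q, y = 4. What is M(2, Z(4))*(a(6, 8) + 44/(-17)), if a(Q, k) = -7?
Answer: 163/2 ≈ 81.500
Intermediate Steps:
M(T, f) = -1/2 + f*(-4 + T)*(4 + f)/8 (M(T, f) = -1/2 + (((f + 4)*(T - 4))*f)/8 = -1/2 + (((4 + f)*(-4 + T))*f)/8 = -1/2 + (((-4 + T)*(4 + f))*f)/8 = -1/2 + (f*(-4 + T)*(4 + f))/8 = -1/2 + f*(-4 + T)*(4 + f)/8)
M(2, Z(4))*(a(6, 8) + 44/(-17)) = (-1/2 - 2*4 - 1/2*4**2 + (1/2)*2*4 + (1/8)*2*4**2)*(-7 + 44/(-17)) = (-1/2 - 8 - 1/2*16 + 4 + (1/8)*2*16)*(-7 + 44*(-1/17)) = (-1/2 - 8 - 8 + 4 + 4)*(-7 - 44/17) = -17/2*(-163/17) = 163/2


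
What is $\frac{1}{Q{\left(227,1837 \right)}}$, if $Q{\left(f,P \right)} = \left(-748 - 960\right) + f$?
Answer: $- \frac{1}{1481} \approx -0.00067522$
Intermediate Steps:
$Q{\left(f,P \right)} = -1708 + f$
$\frac{1}{Q{\left(227,1837 \right)}} = \frac{1}{-1708 + 227} = \frac{1}{-1481} = - \frac{1}{1481}$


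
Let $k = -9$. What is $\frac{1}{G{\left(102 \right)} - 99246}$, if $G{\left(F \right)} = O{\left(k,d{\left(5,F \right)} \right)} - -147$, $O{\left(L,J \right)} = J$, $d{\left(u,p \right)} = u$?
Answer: $- \frac{1}{99094} \approx -1.0091 \cdot 10^{-5}$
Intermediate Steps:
$G{\left(F \right)} = 152$ ($G{\left(F \right)} = 5 - -147 = 5 + 147 = 152$)
$\frac{1}{G{\left(102 \right)} - 99246} = \frac{1}{152 - 99246} = \frac{1}{-99094} = - \frac{1}{99094}$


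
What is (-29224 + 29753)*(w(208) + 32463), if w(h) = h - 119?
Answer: 17220008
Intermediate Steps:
w(h) = -119 + h
(-29224 + 29753)*(w(208) + 32463) = (-29224 + 29753)*((-119 + 208) + 32463) = 529*(89 + 32463) = 529*32552 = 17220008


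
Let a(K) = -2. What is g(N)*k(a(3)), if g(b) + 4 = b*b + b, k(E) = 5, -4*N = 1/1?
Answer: -335/16 ≈ -20.938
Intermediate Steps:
N = -1/4 (N = -1/4/1 = -1/4*1 = -1/4 ≈ -0.25000)
g(b) = -4 + b + b**2 (g(b) = -4 + (b*b + b) = -4 + (b**2 + b) = -4 + (b + b**2) = -4 + b + b**2)
g(N)*k(a(3)) = (-4 - 1/4 + (-1/4)**2)*5 = (-4 - 1/4 + 1/16)*5 = -67/16*5 = -335/16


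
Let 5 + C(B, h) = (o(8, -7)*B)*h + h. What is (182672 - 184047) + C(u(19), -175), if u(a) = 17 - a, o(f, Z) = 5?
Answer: 195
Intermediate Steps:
C(B, h) = -5 + h + 5*B*h (C(B, h) = -5 + ((5*B)*h + h) = -5 + (5*B*h + h) = -5 + (h + 5*B*h) = -5 + h + 5*B*h)
(182672 - 184047) + C(u(19), -175) = (182672 - 184047) + (-5 - 175 + 5*(17 - 1*19)*(-175)) = -1375 + (-5 - 175 + 5*(17 - 19)*(-175)) = -1375 + (-5 - 175 + 5*(-2)*(-175)) = -1375 + (-5 - 175 + 1750) = -1375 + 1570 = 195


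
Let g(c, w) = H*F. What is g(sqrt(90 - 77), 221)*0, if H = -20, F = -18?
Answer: 0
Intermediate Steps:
g(c, w) = 360 (g(c, w) = -20*(-18) = 360)
g(sqrt(90 - 77), 221)*0 = 360*0 = 0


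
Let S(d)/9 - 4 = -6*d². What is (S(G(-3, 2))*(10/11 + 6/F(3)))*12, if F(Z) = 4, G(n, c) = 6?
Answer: -606744/11 ≈ -55159.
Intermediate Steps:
S(d) = 36 - 54*d² (S(d) = 36 + 9*(-6*d²) = 36 - 54*d²)
(S(G(-3, 2))*(10/11 + 6/F(3)))*12 = ((36 - 54*6²)*(10/11 + 6/4))*12 = ((36 - 54*36)*(10*(1/11) + 6*(¼)))*12 = ((36 - 1944)*(10/11 + 3/2))*12 = -1908*53/22*12 = -50562/11*12 = -606744/11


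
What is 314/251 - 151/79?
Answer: -13095/19829 ≈ -0.66040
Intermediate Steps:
314/251 - 151/79 = -13095/19829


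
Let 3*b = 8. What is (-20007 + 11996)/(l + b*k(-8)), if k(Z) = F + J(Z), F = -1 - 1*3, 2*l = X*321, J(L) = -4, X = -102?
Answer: 24033/49177 ≈ 0.48870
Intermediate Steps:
b = 8/3 (b = (⅓)*8 = 8/3 ≈ 2.6667)
l = -16371 (l = (-102*321)/2 = (½)*(-32742) = -16371)
F = -4 (F = -1 - 3 = -4)
k(Z) = -8 (k(Z) = -4 - 4 = -8)
(-20007 + 11996)/(l + b*k(-8)) = (-20007 + 11996)/(-16371 + (8/3)*(-8)) = -8011/(-16371 - 64/3) = -8011/(-49177/3) = -8011*(-3/49177) = 24033/49177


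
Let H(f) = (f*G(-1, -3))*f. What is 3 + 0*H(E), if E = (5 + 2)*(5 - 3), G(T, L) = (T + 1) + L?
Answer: 3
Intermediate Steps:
G(T, L) = 1 + L + T (G(T, L) = (1 + T) + L = 1 + L + T)
E = 14 (E = 7*2 = 14)
H(f) = -3*f² (H(f) = (f*(1 - 3 - 1))*f = (f*(-3))*f = (-3*f)*f = -3*f²)
3 + 0*H(E) = 3 + 0*(-3*14²) = 3 + 0*(-3*196) = 3 + 0*(-588) = 3 + 0 = 3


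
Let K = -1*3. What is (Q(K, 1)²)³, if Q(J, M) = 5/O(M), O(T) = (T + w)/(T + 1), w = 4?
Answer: 64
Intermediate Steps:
K = -3
O(T) = (4 + T)/(1 + T) (O(T) = (T + 4)/(T + 1) = (4 + T)/(1 + T))
Q(J, M) = 5*(1 + M)/(4 + M) (Q(J, M) = 5/(((4 + M)/(1 + M))) = 5*((1 + M)/(4 + M)) = 5*(1 + M)/(4 + M))
(Q(K, 1)²)³ = ((5*(1 + 1)/(4 + 1))²)³ = ((5*2/5)²)³ = ((5*(⅕)*2)²)³ = (2²)³ = 4³ = 64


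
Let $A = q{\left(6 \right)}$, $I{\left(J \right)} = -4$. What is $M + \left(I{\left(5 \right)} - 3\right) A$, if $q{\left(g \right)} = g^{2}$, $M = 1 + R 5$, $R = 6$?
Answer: $-221$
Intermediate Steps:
$M = 31$ ($M = 1 + 6 \cdot 5 = 1 + 30 = 31$)
$A = 36$ ($A = 6^{2} = 36$)
$M + \left(I{\left(5 \right)} - 3\right) A = 31 + \left(-4 - 3\right) 36 = 31 - 252 = -221$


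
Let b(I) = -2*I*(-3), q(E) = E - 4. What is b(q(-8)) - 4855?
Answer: -4927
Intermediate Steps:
q(E) = -4 + E
b(I) = 6*I
b(q(-8)) - 4855 = 6*(-4 - 8) - 4855 = 6*(-12) - 4855 = -72 - 4855 = -4927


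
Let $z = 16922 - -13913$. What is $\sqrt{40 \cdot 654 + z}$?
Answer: $\sqrt{56995} \approx 238.74$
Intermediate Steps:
$z = 30835$ ($z = 16922 + 13913 = 30835$)
$\sqrt{40 \cdot 654 + z} = \sqrt{40 \cdot 654 + 30835} = \sqrt{26160 + 30835} = \sqrt{56995}$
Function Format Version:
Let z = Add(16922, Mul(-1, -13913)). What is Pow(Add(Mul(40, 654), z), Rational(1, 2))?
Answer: Pow(56995, Rational(1, 2)) ≈ 238.74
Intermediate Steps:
z = 30835 (z = Add(16922, 13913) = 30835)
Pow(Add(Mul(40, 654), z), Rational(1, 2)) = Pow(Add(Mul(40, 654), 30835), Rational(1, 2)) = Pow(Add(26160, 30835), Rational(1, 2)) = Pow(56995, Rational(1, 2))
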